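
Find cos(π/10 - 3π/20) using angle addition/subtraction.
cos(π/10 - 3π/20) = cos π/10 cos 3π/20 + sin π/10 sin 3π/20 = 0.9877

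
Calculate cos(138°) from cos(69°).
cos(138°) = cos²69° - sin²69° = -0.7431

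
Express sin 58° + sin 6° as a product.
sin 58° + sin 6° = 2 sin(32°) cos(26°)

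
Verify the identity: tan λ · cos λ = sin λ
LHS = (sin λ/cos λ) · cos λ = sin λ = RHS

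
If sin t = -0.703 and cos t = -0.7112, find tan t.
tan t = sin t / cos t = 0.9885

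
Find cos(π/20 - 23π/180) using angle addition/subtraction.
cos(π/20 - 23π/180) = cos π/20 cos 23π/180 + sin π/20 sin 23π/180 = 0.9703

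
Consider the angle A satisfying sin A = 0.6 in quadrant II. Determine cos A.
cos A = ±√(1 - sin²A) = -0.8 (negative in QII)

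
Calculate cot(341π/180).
cot(341π/180) = -2.904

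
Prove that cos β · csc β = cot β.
LHS = cos β · (1/sin β) = cos β/sin β = cot β = RHS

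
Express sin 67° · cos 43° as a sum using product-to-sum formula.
sin 67° cos 43° = (1/2)[sin(67°+43°) + sin(67°-43°)]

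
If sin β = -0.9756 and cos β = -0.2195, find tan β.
tan β = sin β / cos β = 4.445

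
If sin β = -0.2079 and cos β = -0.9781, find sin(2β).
sin(2β) = 2 sin β cos β = 0.4067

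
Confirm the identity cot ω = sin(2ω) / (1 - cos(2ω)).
RHS = 2 sin ω cos ω / (2sin²ω) = cos ω/sin ω = cot ω = LHS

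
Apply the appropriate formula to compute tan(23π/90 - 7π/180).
tan(23π/90 - 7π/180) = (tan 23π/90 - tan 7π/180)/(1 + tan 23π/90 tan 7π/180) = 0.8098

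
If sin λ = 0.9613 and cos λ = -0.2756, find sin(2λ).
sin(2λ) = 2 sin λ cos λ = -0.5299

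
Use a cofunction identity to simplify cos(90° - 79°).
cos(90° - 79°) = sin(79°)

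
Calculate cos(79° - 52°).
cos(79° - 52°) = cos 79° cos 52° + sin 79° sin 52° = 0.891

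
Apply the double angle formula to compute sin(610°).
sin(610°) = 2 sin 305° cos 305° = -0.9397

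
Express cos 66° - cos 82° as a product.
cos 66° - cos 82° = -2 sin(74°) sin(-8°)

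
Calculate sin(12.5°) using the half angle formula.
sin(12.5°) = √((1 - cos 25°)/2) = 0.2164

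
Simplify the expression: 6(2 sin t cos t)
6(2 sin t cos t) = 6(sin(2t)) (using Double angle)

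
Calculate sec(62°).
sec(62°) = 2.13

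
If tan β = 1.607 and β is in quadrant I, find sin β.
sin β = 0.849 (using tan²β + 1 = sec²β)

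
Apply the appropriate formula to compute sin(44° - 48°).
sin(44° - 48°) = sin 44° cos 48° - cos 44° sin 48° = -0.06976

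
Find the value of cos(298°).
cos(298°) = 0.4695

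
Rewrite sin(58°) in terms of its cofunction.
sin(58°) = cos(90° - 58°) = cos(32°)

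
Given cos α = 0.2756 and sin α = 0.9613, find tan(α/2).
tan(α/2) = sin α / (1 + cos α) = 0.7536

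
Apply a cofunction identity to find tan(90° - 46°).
tan(90° - 46°) = cot(46°) = 0.9657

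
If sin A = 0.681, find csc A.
csc A = 1/sin A = 1.468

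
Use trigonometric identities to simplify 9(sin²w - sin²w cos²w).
9(sin²w - sin²w cos²w) = 9(sin⁴w) (using Factoring)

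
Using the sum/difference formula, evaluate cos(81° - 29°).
cos(81° - 29°) = cos 81° cos 29° + sin 81° sin 29° = 0.6157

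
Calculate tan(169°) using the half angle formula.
tan(169°) = sin 338° / (1 + cos 338°) = -0.1944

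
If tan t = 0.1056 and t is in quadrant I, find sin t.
sin t = 0.105 (using tan²t + 1 = sec²t)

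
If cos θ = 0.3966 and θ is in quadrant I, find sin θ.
sin θ = 0.918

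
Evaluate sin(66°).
sin(66°) = 0.9135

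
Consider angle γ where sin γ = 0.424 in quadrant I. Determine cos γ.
cos γ = √(1 - sin²γ) = 0.9057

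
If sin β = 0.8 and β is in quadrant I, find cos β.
cos β = 0.6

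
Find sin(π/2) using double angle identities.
sin(π/2) = 2 sin π/4 cos π/4 = 1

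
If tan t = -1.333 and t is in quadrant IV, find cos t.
cos t = 0.6001 (using tan²t + 1 = sec²t)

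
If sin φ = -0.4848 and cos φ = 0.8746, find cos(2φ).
cos(2φ) = cos²φ - sin²φ = 0.5299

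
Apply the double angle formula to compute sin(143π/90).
sin(143π/90) = 2 sin 143π/180 cos 143π/180 = -0.9613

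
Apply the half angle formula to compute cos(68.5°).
cos(68.5°) = √((1 + cos 137°)/2) = 0.3665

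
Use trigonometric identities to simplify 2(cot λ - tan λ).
2(cot λ - tan λ) = 2(2 cot(2λ)) (using Double angle)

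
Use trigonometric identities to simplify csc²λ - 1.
csc²λ - 1 = cot²λ (using Pythagorean identity)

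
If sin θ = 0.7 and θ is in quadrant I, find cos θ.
cos θ = 0.7141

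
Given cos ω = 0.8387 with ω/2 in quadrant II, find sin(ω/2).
sin(ω/2) = ±√((1 - cos ω)/2); positive since ω/2 ∈ QII, so sin(ω/2) = 0.284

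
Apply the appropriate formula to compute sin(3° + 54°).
sin(3° + 54°) = sin 3° cos 54° + cos 3° sin 54° = 0.8387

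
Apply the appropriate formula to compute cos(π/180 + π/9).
cos(π/180 + π/9) = cos π/180 cos π/9 - sin π/180 sin π/9 = 0.9336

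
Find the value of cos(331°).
cos(331°) = 0.8746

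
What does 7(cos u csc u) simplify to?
7(cos u csc u) = 7(cot u) (using Reciprocal + quotient)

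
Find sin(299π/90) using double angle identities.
sin(299π/90) = 2 sin 299π/180 cos 299π/180 = -0.848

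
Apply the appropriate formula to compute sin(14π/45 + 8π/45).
sin(14π/45 + 8π/45) = sin 14π/45 cos 8π/45 + cos 14π/45 sin 8π/45 = 0.9994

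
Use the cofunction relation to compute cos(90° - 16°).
cos(90° - 16°) = sin(16°) = 0.2756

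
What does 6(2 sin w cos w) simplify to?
6(2 sin w cos w) = 6(sin(2w)) (using Double angle)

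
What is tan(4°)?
tan(4°) = 0.06993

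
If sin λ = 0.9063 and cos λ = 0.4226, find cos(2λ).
cos(2λ) = cos²λ - sin²λ = -0.6428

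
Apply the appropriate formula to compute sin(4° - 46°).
sin(4° - 46°) = sin 4° cos 46° - cos 4° sin 46° = -0.6691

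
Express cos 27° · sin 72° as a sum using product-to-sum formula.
cos 27° sin 72° = (1/2)[sin(27°+72°) - sin(27°-72°)]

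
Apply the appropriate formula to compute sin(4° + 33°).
sin(4° + 33°) = sin 4° cos 33° + cos 4° sin 33° = 0.6018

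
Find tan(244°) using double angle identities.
tan(244°) = 2 tan 122° / (1 - tan²122°) = 2.05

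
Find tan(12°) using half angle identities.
tan(12°) = sin 24° / (1 + cos 24°) = 0.2126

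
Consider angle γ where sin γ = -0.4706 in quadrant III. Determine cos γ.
cos γ = ±√(1 - sin²γ) = -0.8823 (negative in QIII)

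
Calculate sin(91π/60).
sin(91π/60) = -0.9986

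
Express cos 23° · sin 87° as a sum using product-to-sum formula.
cos 23° sin 87° = (1/2)[sin(23°+87°) - sin(23°-87°)]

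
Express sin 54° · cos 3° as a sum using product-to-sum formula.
sin 54° cos 3° = (1/2)[sin(54°+3°) + sin(54°-3°)]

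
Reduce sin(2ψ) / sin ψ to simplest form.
sin(2ψ) / sin ψ = 2 cos ψ (using Double angle)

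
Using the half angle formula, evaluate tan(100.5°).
tan(100.5°) = sin 201° / (1 + cos 201°) = -5.396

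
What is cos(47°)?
cos(47°) = 0.682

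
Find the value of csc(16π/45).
csc(16π/45) = 1.113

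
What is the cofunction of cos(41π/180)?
cos(41π/180) = sin(π/2 - 41π/180) = sin(49π/180)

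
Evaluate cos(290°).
cos(290°) = 0.342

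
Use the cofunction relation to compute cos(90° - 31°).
cos(90° - 31°) = sin(31°) = 0.515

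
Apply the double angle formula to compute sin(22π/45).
sin(22π/45) = 2 sin 11π/45 cos 11π/45 = 0.9994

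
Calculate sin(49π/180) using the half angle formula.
sin(49π/180) = √((1 - cos 49π/90)/2) = 0.7547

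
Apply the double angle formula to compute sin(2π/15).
sin(2π/15) = 2 sin π/15 cos π/15 = 0.4067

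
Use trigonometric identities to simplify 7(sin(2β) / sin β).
7(sin(2β) / sin β) = 7(2 cos β) (using Double angle)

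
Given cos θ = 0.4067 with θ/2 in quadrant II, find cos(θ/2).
cos(θ/2) = ±√((1 + cos θ)/2); negative since θ/2 ∈ QII, so cos(θ/2) = -0.8387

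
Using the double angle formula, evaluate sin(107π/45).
sin(107π/45) = 2 sin 107π/90 cos 107π/90 = 0.9272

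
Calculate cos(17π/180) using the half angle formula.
cos(17π/180) = √((1 + cos 17π/90)/2) = 0.9563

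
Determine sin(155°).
sin(155°) = 0.4226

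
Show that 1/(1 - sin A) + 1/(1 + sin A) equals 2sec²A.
LHS = [(1 + sin A) + (1 - sin A)] / [(1 - sin A)(1 + sin A)] = 2/(1 - sin²A) = 2/cos²A = 2sec²A = RHS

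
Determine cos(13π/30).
cos(13π/30) = 0.2079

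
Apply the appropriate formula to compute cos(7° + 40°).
cos(7° + 40°) = cos 7° cos 40° - sin 7° sin 40° = 0.682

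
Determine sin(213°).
sin(213°) = -0.5446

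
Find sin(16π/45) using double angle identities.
sin(16π/45) = 2 sin 8π/45 cos 8π/45 = 0.8988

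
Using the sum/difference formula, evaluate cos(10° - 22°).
cos(10° - 22°) = cos 10° cos 22° + sin 10° sin 22° = 0.9781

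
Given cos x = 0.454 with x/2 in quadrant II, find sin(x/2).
sin(x/2) = ±√((1 - cos x)/2); positive since x/2 ∈ QII, so sin(x/2) = 0.5225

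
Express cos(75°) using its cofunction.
cos(75°) = sin(90° - 75°) = sin(15°)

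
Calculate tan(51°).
tan(51°) = 1.235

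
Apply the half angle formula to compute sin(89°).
sin(89°) = √((1 - cos 178°)/2) = 0.9998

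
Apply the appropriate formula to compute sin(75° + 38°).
sin(75° + 38°) = sin 75° cos 38° + cos 75° sin 38° = 0.9205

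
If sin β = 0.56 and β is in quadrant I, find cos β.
cos β = 0.8285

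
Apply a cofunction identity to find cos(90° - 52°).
cos(90° - 52°) = sin(52°) = 0.788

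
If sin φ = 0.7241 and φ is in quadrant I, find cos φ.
cos φ = 0.6897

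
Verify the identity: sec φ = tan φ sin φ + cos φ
RHS = sin²φ/cos φ + cos φ = (sin²φ + cos²φ)/cos φ = 1/cos φ = sec φ = LHS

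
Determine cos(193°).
cos(193°) = -0.9744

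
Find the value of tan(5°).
tan(5°) = 0.08749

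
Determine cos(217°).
cos(217°) = -0.7986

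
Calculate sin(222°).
sin(222°) = -0.6691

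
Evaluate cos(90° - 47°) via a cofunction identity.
cos(90° - 47°) = sin(47°) = 0.7314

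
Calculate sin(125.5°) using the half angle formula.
sin(125.5°) = √((1 - cos 251°)/2) = 0.8141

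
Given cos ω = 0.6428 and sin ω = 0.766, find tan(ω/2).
tan(ω/2) = sin ω / (1 + cos ω) = 0.4663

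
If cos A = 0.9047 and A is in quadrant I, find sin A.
sin A = 0.426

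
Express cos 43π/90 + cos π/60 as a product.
cos 43π/90 + cos π/60 = 2 cos(89π/360) cos(83π/360)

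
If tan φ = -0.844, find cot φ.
cot φ = 1/tan φ = -1.185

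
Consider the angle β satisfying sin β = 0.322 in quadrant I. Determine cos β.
cos β = √(1 - sin²β) = 0.9467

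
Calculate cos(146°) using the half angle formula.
cos(146°) = -√((1 + cos 292°)/2) = -0.829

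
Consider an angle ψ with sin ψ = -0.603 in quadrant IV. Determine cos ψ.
cos ψ = √(1 - sin²ψ) = 0.7977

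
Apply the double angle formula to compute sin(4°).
sin(4°) = 2 sin 2° cos 2° = 0.06976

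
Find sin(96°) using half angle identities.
sin(96°) = √((1 - cos 192°)/2) = 0.9945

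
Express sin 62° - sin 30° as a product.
sin 62° - sin 30° = 2 cos(46°) sin(16°)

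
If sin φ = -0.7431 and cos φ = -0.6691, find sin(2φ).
sin(2φ) = 2 sin φ cos φ = 0.9944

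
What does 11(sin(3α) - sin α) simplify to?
11(sin(3α) - sin α) = 11(2 cos(2α) sin α) (using Sum-to-product)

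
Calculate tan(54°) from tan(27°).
tan(54°) = 2 tan 27° / (1 - tan²27°) = 1.376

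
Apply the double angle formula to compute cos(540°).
cos(540°) = cos²270° - sin²270° = -1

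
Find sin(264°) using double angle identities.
sin(264°) = 2 sin 132° cos 132° = -0.9945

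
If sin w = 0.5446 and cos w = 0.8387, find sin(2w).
sin(2w) = 2 sin w cos w = 0.9135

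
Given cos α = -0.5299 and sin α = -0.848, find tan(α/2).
tan(α/2) = sin α / (1 + cos α) = -1.804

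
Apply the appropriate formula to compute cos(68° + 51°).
cos(68° + 51°) = cos 68° cos 51° - sin 68° sin 51° = -0.4848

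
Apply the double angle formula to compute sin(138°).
sin(138°) = 2 sin 69° cos 69° = 0.6691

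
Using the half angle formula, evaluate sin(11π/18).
sin(11π/18) = √((1 - cos 11π/9)/2) = 0.9397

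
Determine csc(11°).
csc(11°) = 5.241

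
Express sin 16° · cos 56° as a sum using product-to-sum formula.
sin 16° cos 56° = (1/2)[sin(16°+56°) + sin(16°-56°)]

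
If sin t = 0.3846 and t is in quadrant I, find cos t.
cos t = 0.9231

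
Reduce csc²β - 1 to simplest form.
csc²β - 1 = cot²β (using Pythagorean identity)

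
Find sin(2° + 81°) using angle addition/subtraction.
sin(2° + 81°) = sin 2° cos 81° + cos 2° sin 81° = 0.9925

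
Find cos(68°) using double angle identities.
cos(68°) = cos²34° - sin²34° = 0.3746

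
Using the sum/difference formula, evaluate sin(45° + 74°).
sin(45° + 74°) = sin 45° cos 74° + cos 45° sin 74° = 0.8746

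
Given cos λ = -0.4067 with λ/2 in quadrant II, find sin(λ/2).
sin(λ/2) = ±√((1 - cos λ)/2); positive since λ/2 ∈ QII, so sin(λ/2) = 0.8387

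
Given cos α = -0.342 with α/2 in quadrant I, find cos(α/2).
cos(α/2) = ±√((1 + cos α)/2); positive since α/2 ∈ QI, so cos(α/2) = 0.5736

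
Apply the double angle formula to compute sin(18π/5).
sin(18π/5) = 2 sin 9π/5 cos 9π/5 = -0.9511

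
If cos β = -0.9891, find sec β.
sec β = 1/cos β = -1.011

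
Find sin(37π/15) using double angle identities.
sin(37π/15) = 2 sin 37π/30 cos 37π/30 = 0.9945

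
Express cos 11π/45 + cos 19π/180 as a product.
cos 11π/45 + cos 19π/180 = 2 cos(7π/40) cos(5π/72)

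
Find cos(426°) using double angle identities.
cos(426°) = cos²213° - sin²213° = 0.4067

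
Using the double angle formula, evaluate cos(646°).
cos(646°) = cos²323° - sin²323° = 0.2756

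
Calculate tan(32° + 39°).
tan(32° + 39°) = (tan 32° + tan 39°)/(1 - tan 32° tan 39°) = 2.904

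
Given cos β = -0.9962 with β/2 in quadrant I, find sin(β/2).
sin(β/2) = ±√((1 - cos β)/2); positive since β/2 ∈ QI, so sin(β/2) = 0.999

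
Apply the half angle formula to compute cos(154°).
cos(154°) = -√((1 + cos 308°)/2) = -0.8988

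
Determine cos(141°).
cos(141°) = -0.7771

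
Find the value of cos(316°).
cos(316°) = 0.7193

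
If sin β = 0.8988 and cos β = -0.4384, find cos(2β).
cos(2β) = cos²β - sin²β = -0.6156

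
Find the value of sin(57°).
sin(57°) = 0.8387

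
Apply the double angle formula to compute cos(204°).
cos(204°) = cos²102° - sin²102° = -0.9135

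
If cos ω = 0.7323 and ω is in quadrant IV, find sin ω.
sin ω = -0.681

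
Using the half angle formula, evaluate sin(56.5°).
sin(56.5°) = √((1 - cos 113°)/2) = 0.8339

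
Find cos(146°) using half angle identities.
cos(146°) = -√((1 + cos 292°)/2) = -0.829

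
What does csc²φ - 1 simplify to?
csc²φ - 1 = cot²φ (using Pythagorean identity)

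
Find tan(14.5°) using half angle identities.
tan(14.5°) = sin 29° / (1 + cos 29°) = 0.2586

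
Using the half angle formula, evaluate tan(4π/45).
tan(4π/45) = sin 8π/45 / (1 + cos 8π/45) = 0.2867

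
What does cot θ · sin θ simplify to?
cot θ · sin θ = cos θ (using Quotient identity)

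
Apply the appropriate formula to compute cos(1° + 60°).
cos(1° + 60°) = cos 1° cos 60° - sin 1° sin 60° = 0.4848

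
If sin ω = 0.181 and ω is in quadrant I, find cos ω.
cos ω = 0.9835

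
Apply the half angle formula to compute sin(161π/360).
sin(161π/360) = √((1 - cos 161π/180)/2) = 0.9863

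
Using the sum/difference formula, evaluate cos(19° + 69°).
cos(19° + 69°) = cos 19° cos 69° - sin 19° sin 69° = 0.0349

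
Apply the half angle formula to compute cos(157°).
cos(157°) = -√((1 + cos 314°)/2) = -0.9205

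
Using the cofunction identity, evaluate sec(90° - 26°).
sec(90° - 26°) = csc(26°) = 2.281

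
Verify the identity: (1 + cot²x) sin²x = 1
LHS = csc²x · sin²x = (1/sin²x) · sin²x = 1 = RHS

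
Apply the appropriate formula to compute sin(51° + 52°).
sin(51° + 52°) = sin 51° cos 52° + cos 51° sin 52° = 0.9744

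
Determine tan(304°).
tan(304°) = -1.483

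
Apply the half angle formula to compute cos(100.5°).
cos(100.5°) = -√((1 + cos 201°)/2) = -0.1822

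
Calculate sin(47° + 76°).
sin(47° + 76°) = sin 47° cos 76° + cos 47° sin 76° = 0.8387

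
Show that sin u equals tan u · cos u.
RHS = (sin u/cos u) · cos u = sin u = LHS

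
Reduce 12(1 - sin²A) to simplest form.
12(1 - sin²A) = 12(cos²A) (using Pythagorean identity)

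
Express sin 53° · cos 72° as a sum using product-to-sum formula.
sin 53° cos 72° = (1/2)[sin(53°+72°) + sin(53°-72°)]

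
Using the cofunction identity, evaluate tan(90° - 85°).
tan(90° - 85°) = cot(85°) = 0.08749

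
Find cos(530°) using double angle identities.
cos(530°) = 2cos²265° - 1 = -0.9848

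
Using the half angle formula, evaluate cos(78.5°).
cos(78.5°) = √((1 + cos 157°)/2) = 0.1994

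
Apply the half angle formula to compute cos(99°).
cos(99°) = -√((1 + cos 198°)/2) = -0.1564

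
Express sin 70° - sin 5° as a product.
sin 70° - sin 5° = 2 cos(37.5°) sin(32.5°)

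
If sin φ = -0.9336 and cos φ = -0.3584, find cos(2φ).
cos(2φ) = cos²φ - sin²φ = -0.7432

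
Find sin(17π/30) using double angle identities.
sin(17π/30) = 2 sin 17π/60 cos 17π/60 = 0.9781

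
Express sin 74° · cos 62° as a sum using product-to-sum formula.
sin 74° cos 62° = (1/2)[sin(74°+62°) + sin(74°-62°)]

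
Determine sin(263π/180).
sin(263π/180) = -0.9925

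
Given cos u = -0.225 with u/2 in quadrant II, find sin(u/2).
sin(u/2) = ±√((1 - cos u)/2); positive since u/2 ∈ QII, so sin(u/2) = 0.7826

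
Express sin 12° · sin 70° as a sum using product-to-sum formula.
sin 12° sin 70° = (1/2)[cos(12°-70°) - cos(12°+70°)]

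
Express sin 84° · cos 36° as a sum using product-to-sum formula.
sin 84° cos 36° = (1/2)[sin(84°+36°) + sin(84°-36°)]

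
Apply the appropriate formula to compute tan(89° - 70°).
tan(89° - 70°) = (tan 89° - tan 70°)/(1 + tan 89° tan 70°) = 0.3443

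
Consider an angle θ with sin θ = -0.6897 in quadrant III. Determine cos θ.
cos θ = ±√(1 - sin²θ) = -0.7241 (negative in QIII)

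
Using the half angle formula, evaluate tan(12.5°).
tan(12.5°) = sin 25° / (1 + cos 25°) = 0.2217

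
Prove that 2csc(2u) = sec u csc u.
LHS = 2/sin(2u) = 2/(2 sin u cos u) = 1/(sin u cos u) = (1/cos u)(1/sin u) = sec u csc u = RHS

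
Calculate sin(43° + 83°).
sin(43° + 83°) = sin 43° cos 83° + cos 43° sin 83° = 0.809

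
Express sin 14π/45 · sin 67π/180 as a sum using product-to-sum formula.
sin 14π/45 sin 67π/180 = (1/2)[cos(14π/45-67π/180) - cos(14π/45+67π/180)]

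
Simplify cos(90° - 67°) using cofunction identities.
cos(90° - 67°) = sin(67°)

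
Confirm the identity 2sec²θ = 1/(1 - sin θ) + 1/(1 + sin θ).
RHS = [(1 + sin θ) + (1 - sin θ)] / [(1 - sin θ)(1 + sin θ)] = 2/(1 - sin²θ) = 2/cos²θ = 2sec²θ = LHS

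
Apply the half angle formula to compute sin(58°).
sin(58°) = √((1 - cos 116°)/2) = 0.848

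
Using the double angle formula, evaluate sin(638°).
sin(638°) = 2 sin 319° cos 319° = -0.9903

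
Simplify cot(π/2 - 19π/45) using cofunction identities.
cot(π/2 - 19π/45) = tan(19π/45)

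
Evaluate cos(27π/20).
cos(27π/20) = -0.454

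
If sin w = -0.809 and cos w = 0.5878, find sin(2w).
sin(2w) = 2 sin w cos w = -0.9511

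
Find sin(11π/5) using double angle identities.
sin(11π/5) = 2 sin 11π/10 cos 11π/10 = 0.5878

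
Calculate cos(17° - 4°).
cos(17° - 4°) = cos 17° cos 4° + sin 17° sin 4° = 0.9744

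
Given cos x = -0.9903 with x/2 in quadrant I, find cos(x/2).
cos(x/2) = ±√((1 + cos x)/2); positive since x/2 ∈ QI, so cos(x/2) = 0.06964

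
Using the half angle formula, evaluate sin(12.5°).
sin(12.5°) = √((1 - cos 25°)/2) = 0.2164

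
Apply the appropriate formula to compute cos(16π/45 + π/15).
cos(16π/45 + π/15) = cos 16π/45 cos π/15 - sin 16π/45 sin π/15 = 0.2419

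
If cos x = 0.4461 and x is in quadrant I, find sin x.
sin x = 0.895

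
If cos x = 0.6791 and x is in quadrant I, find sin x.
sin x = 0.734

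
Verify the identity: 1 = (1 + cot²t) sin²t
RHS = csc²t · sin²t = (1/sin²t) · sin²t = 1 = LHS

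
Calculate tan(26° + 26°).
tan(26° + 26°) = (tan 26° + tan 26°)/(1 - tan 26° tan 26°) = 1.28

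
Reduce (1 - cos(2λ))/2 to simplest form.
(1 - cos(2λ))/2 = sin²λ (using Power reduction)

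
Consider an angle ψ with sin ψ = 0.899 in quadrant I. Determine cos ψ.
cos ψ = √(1 - sin²ψ) = 0.4379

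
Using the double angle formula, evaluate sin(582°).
sin(582°) = 2 sin 291° cos 291° = -0.6691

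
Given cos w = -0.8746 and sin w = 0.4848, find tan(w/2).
tan(w/2) = sin w / (1 + cos w) = 3.866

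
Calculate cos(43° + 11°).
cos(43° + 11°) = cos 43° cos 11° - sin 43° sin 11° = 0.5878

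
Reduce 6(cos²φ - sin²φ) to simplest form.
6(cos²φ - sin²φ) = 6(cos(2φ)) (using Double angle)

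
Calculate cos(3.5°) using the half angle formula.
cos(3.5°) = √((1 + cos 7°)/2) = 0.9981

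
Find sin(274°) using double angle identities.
sin(274°) = 2 sin 137° cos 137° = -0.9976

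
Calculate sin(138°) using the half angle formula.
sin(138°) = √((1 - cos 276°)/2) = 0.6691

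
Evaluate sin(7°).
sin(7°) = 0.1219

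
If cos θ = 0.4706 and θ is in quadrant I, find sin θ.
sin θ = 0.8823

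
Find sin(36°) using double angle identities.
sin(36°) = 2 sin 18° cos 18° = 0.5878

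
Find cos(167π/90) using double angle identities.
cos(167π/90) = cos²167π/180 - sin²167π/180 = 0.8988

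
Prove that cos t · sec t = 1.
LHS = cos t · (1/cos t) = 1 = RHS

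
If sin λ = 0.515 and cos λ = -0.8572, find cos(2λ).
cos(2λ) = cos²λ - sin²λ = 0.4696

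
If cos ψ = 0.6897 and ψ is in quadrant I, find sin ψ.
sin ψ = 0.7241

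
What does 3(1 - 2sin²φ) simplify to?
3(1 - 2sin²φ) = 3(cos(2φ)) (using Double angle)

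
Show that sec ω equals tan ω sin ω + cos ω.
RHS = sin²ω/cos ω + cos ω = (sin²ω + cos²ω)/cos ω = 1/cos ω = sec ω = LHS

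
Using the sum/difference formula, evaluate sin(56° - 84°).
sin(56° - 84°) = sin 56° cos 84° - cos 56° sin 84° = -0.4695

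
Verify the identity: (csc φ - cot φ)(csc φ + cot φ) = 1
LHS = csc²φ - cot²φ = (1 + cot²φ) - cot²φ = 1 = RHS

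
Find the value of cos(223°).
cos(223°) = -0.7314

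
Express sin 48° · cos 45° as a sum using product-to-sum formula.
sin 48° cos 45° = (1/2)[sin(48°+45°) + sin(48°-45°)]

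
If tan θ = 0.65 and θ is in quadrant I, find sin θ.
sin θ = 0.545 (using tan²θ + 1 = sec²θ)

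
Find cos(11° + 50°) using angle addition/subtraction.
cos(11° + 50°) = cos 11° cos 50° - sin 11° sin 50° = 0.4848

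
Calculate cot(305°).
cot(305°) = -0.7002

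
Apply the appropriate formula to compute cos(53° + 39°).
cos(53° + 39°) = cos 53° cos 39° - sin 53° sin 39° = -0.0349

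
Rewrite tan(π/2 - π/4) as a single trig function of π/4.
tan(π/2 - π/4) = cot(π/4)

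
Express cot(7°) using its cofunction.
cot(7°) = tan(90° - 7°) = tan(83°)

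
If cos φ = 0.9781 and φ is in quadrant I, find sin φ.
sin φ = 0.2081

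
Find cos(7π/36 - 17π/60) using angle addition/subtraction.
cos(7π/36 - 17π/60) = cos 7π/36 cos 17π/60 + sin 7π/36 sin 17π/60 = 0.9613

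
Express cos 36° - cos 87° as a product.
cos 36° - cos 87° = -2 sin(61.5°) sin(-25.5°)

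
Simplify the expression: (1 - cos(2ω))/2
(1 - cos(2ω))/2 = sin²ω (using Power reduction)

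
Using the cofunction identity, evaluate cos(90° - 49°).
cos(90° - 49°) = sin(49°) = 0.7547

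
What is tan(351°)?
tan(351°) = -0.1584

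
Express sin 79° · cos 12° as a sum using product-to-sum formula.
sin 79° cos 12° = (1/2)[sin(79°+12°) + sin(79°-12°)]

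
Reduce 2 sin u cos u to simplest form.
2 sin u cos u = sin(2u) (using Double angle)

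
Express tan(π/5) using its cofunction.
tan(π/5) = cot(π/2 - π/5) = cot(3π/10)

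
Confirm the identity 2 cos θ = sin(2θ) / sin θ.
RHS = 2 sin θ cos θ / sin θ = 2 cos θ = LHS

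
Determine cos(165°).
cos(165°) = -(√6+√2)/4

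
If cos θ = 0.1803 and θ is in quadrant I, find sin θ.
sin θ = 0.9836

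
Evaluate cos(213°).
cos(213°) = -0.8387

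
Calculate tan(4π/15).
tan(4π/15) = 1.111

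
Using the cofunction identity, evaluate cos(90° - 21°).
cos(90° - 21°) = sin(21°) = 0.3584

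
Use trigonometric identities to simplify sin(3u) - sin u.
sin(3u) - sin u = 2 cos(2u) sin u (using Sum-to-product)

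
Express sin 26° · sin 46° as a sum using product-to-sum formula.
sin 26° sin 46° = (1/2)[cos(26°-46°) - cos(26°+46°)]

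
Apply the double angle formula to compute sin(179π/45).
sin(179π/45) = 2 sin 179π/90 cos 179π/90 = -0.06976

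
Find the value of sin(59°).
sin(59°) = 0.8572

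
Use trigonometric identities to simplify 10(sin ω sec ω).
10(sin ω sec ω) = 10(tan ω) (using Reciprocal + quotient)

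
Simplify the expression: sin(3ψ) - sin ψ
sin(3ψ) - sin ψ = 2 cos(2ψ) sin ψ (using Sum-to-product)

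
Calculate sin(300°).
sin(300°) = -√3/2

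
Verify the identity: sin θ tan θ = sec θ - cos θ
RHS = 1/cos θ - cos θ = (1 - cos²θ)/cos θ = sin²θ/cos θ = sin θ · (sin θ/cos θ) = sin θ tan θ = LHS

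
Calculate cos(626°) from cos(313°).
cos(626°) = cos²313° - sin²313° = -0.06976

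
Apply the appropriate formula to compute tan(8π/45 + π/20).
tan(8π/45 + π/20) = (tan 8π/45 + tan π/20)/(1 - tan 8π/45 tan π/20) = 0.8693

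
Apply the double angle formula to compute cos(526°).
cos(526°) = cos²263° - sin²263° = -0.9703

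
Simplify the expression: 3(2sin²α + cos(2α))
3(2sin²α + cos(2α)) = 3 (using Double angle)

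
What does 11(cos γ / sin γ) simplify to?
11(cos γ / sin γ) = 11(cot γ) (using Quotient identity)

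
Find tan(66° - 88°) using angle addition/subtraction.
tan(66° - 88°) = (tan 66° - tan 88°)/(1 + tan 66° tan 88°) = -0.404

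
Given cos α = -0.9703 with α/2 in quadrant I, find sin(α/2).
sin(α/2) = ±√((1 - cos α)/2); positive since α/2 ∈ QI, so sin(α/2) = 0.9925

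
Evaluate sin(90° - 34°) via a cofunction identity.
sin(90° - 34°) = cos(34°) = 0.829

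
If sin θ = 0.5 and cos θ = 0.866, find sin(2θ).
sin(2θ) = 2 sin θ cos θ = 0.866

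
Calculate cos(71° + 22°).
cos(71° + 22°) = cos 71° cos 22° - sin 71° sin 22° = -0.05234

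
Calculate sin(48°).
sin(48°) = 0.7431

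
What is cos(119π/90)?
cos(119π/90) = -0.5299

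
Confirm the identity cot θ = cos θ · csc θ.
RHS = cos θ · (1/sin θ) = cos θ/sin θ = cot θ = LHS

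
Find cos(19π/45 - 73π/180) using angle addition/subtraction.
cos(19π/45 - 73π/180) = cos 19π/45 cos 73π/180 + sin 19π/45 sin 73π/180 = 0.9986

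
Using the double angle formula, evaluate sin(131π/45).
sin(131π/45) = 2 sin 131π/90 cos 131π/90 = 0.2756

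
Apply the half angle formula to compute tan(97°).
tan(97°) = sin 194° / (1 + cos 194°) = -8.144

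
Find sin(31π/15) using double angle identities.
sin(31π/15) = 2 sin 31π/30 cos 31π/30 = 0.2079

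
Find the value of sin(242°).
sin(242°) = -0.8829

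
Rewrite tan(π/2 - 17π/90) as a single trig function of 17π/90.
tan(π/2 - 17π/90) = cot(17π/90)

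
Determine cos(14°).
cos(14°) = 0.9703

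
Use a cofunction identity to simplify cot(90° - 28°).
cot(90° - 28°) = tan(28°)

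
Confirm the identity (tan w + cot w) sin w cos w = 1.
LHS = (sin w/cos w + cos w/sin w) sin w cos w = ((sin²w + cos²w)/(sin w cos w)) · sin w cos w = sin²w + cos²w = 1 = RHS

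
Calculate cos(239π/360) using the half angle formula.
cos(239π/360) = -√((1 + cos 239π/180)/2) = -0.4924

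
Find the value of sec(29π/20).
sec(29π/20) = -6.392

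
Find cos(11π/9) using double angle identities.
cos(11π/9) = cos²11π/18 - sin²11π/18 = -0.766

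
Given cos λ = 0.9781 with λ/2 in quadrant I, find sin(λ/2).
sin(λ/2) = ±√((1 - cos λ)/2); positive since λ/2 ∈ QI, so sin(λ/2) = 0.1046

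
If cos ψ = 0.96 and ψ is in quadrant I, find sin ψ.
sin ψ = 0.28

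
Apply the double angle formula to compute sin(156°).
sin(156°) = 2 sin 78° cos 78° = 0.4067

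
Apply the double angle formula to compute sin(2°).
sin(2°) = 2 sin 1° cos 1° = 0.0349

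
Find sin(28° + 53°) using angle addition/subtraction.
sin(28° + 53°) = sin 28° cos 53° + cos 28° sin 53° = 0.9877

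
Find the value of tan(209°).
tan(209°) = 0.5543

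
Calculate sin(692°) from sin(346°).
sin(692°) = 2 sin 346° cos 346° = -0.4695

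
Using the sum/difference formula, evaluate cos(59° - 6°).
cos(59° - 6°) = cos 59° cos 6° + sin 59° sin 6° = 0.6018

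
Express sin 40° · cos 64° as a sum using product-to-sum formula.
sin 40° cos 64° = (1/2)[sin(40°+64°) + sin(40°-64°)]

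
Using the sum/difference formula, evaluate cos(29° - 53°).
cos(29° - 53°) = cos 29° cos 53° + sin 29° sin 53° = 0.9135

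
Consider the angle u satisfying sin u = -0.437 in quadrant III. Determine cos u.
cos u = ±√(1 - sin²u) = -0.8995 (negative in QIII)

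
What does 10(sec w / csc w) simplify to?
10(sec w / csc w) = 10(tan w) (using Reciprocal identities)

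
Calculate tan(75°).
tan(75°) = 2+√3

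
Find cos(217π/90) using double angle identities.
cos(217π/90) = cos²217π/180 - sin²217π/180 = 0.2756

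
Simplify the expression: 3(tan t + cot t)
3(tan t + cot t) = 3(sec t csc t) (using Quotient identities)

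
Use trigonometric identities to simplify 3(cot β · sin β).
3(cot β · sin β) = 3(cos β) (using Quotient identity)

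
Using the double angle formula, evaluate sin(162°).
sin(162°) = 2 sin 81° cos 81° = 0.309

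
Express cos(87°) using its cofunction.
cos(87°) = sin(90° - 87°) = sin(3°)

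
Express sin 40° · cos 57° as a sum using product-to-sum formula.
sin 40° cos 57° = (1/2)[sin(40°+57°) + sin(40°-57°)]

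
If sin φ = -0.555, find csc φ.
csc φ = 1/sin φ = -1.802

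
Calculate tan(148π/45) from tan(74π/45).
tan(148π/45) = 2 tan 74π/45 / (1 - tan²74π/45) = 1.28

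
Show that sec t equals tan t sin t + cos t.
RHS = sin²t/cos t + cos t = (sin²t + cos²t)/cos t = 1/cos t = sec t = LHS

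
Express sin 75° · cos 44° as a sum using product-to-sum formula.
sin 75° cos 44° = (1/2)[sin(75°+44°) + sin(75°-44°)]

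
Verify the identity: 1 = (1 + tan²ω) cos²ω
RHS = sec²ω · cos²ω = (1/cos²ω) · cos²ω = 1 = LHS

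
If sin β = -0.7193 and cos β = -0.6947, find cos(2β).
cos(2β) = cos²β - sin²β = -0.03478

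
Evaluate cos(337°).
cos(337°) = 0.9205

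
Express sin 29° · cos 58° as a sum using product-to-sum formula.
sin 29° cos 58° = (1/2)[sin(29°+58°) + sin(29°-58°)]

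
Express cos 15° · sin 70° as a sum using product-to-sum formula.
cos 15° sin 70° = (1/2)[sin(15°+70°) - sin(15°-70°)]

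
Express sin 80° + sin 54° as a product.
sin 80° + sin 54° = 2 sin(67°) cos(13°)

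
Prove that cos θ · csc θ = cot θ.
LHS = cos θ · (1/sin θ) = cos θ/sin θ = cot θ = RHS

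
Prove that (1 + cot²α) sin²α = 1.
LHS = csc²α · sin²α = (1/sin²α) · sin²α = 1 = RHS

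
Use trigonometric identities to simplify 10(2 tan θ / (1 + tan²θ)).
10(2 tan θ / (1 + tan²θ)) = 10(sin(2θ)) (using Double angle)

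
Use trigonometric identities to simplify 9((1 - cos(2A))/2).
9((1 - cos(2A))/2) = 9(sin²A) (using Power reduction)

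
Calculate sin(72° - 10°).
sin(72° - 10°) = sin 72° cos 10° - cos 72° sin 10° = 0.8829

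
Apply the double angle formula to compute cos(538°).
cos(538°) = cos²269° - sin²269° = -0.9994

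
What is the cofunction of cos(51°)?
cos(51°) = sin(90° - 51°) = sin(39°)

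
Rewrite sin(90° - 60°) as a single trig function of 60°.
sin(90° - 60°) = cos(60°)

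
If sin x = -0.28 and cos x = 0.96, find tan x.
tan x = sin x / cos x = -0.2917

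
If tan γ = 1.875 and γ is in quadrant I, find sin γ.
sin γ = 0.8824 (using tan²γ + 1 = sec²γ)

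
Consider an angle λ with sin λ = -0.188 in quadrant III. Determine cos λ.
cos λ = ±√(1 - sin²λ) = -0.9822 (negative in QIII)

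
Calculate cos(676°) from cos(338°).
cos(676°) = cos²338° - sin²338° = 0.7193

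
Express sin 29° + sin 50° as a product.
sin 29° + sin 50° = 2 sin(39.5°) cos(-10.5°)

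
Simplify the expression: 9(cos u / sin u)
9(cos u / sin u) = 9(cot u) (using Quotient identity)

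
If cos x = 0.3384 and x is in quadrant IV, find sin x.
sin x = -0.941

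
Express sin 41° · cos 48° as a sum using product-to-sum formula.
sin 41° cos 48° = (1/2)[sin(41°+48°) + sin(41°-48°)]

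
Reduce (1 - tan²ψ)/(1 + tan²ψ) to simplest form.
(1 - tan²ψ)/(1 + tan²ψ) = cos(2ψ) (using Double angle)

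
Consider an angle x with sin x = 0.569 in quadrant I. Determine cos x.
cos x = √(1 - sin²x) = 0.8223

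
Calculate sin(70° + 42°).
sin(70° + 42°) = sin 70° cos 42° + cos 70° sin 42° = 0.9272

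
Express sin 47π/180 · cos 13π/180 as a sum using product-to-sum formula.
sin 47π/180 cos 13π/180 = (1/2)[sin(47π/180+13π/180) + sin(47π/180-13π/180)]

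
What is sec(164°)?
sec(164°) = -1.04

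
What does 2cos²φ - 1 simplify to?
2cos²φ - 1 = cos(2φ) (using Double angle)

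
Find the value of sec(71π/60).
sec(71π/60) = -1.192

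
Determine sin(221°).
sin(221°) = -0.6561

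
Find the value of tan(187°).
tan(187°) = 0.1228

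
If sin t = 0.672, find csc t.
csc t = 1/sin t = 1.488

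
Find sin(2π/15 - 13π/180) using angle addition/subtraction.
sin(2π/15 - 13π/180) = sin 2π/15 cos 13π/180 - cos 2π/15 sin 13π/180 = 0.1908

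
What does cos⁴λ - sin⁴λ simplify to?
cos⁴λ - sin⁴λ = cos(2λ) (using Factoring + double angle)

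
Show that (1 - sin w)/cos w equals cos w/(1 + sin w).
LHS = (1 - sin w)(1 + sin w) / (cos w(1 + sin w)) = (1 - sin²w) / (cos w(1 + sin w)) = cos²w / (cos w(1 + sin w)) = cos w/(1 + sin w) = RHS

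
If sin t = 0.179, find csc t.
csc t = 1/sin t = 5.587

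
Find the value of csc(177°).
csc(177°) = 19.11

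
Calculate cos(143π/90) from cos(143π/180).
cos(143π/90) = cos²143π/180 - sin²143π/180 = 0.2756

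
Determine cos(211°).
cos(211°) = -0.8572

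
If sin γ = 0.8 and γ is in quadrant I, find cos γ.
cos γ = 0.6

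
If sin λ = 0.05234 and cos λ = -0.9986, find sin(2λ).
sin(2λ) = 2 sin λ cos λ = -0.1045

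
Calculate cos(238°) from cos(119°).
cos(238°) = cos²119° - sin²119° = -0.5299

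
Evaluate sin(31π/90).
sin(31π/90) = 0.8829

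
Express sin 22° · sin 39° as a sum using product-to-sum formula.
sin 22° sin 39° = (1/2)[cos(22°-39°) - cos(22°+39°)]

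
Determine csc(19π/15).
csc(19π/15) = -1.346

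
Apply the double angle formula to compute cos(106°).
cos(106°) = cos²53° - sin²53° = -0.2756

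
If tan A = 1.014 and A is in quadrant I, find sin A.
sin A = 0.712 (using tan²A + 1 = sec²A)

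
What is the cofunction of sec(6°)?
sec(6°) = csc(90° - 6°) = csc(84°)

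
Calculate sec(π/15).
sec(π/15) = 1.022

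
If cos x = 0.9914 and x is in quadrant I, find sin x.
sin x = 0.1309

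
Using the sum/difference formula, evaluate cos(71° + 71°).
cos(71° + 71°) = cos 71° cos 71° - sin 71° sin 71° = -0.788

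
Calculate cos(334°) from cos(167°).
cos(334°) = cos²167° - sin²167° = 0.8988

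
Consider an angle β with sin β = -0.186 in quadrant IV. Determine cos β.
cos β = √(1 - sin²β) = 0.9825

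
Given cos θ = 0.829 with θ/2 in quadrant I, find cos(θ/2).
cos(θ/2) = ±√((1 + cos θ)/2); positive since θ/2 ∈ QI, so cos(θ/2) = 0.9563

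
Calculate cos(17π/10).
cos(17π/10) = 0.5878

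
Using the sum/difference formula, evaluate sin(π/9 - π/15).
sin(π/9 - π/15) = sin π/9 cos π/15 - cos π/9 sin π/15 = 0.1392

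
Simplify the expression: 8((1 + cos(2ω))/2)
8((1 + cos(2ω))/2) = 8(cos²ω) (using Power reduction)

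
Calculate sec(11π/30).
sec(11π/30) = 2.459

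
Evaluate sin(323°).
sin(323°) = -0.6018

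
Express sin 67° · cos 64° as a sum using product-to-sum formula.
sin 67° cos 64° = (1/2)[sin(67°+64°) + sin(67°-64°)]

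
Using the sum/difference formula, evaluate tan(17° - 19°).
tan(17° - 19°) = (tan 17° - tan 19°)/(1 + tan 17° tan 19°) = -0.03492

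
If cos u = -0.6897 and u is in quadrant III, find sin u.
sin u = -0.7241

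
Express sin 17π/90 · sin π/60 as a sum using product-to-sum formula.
sin 17π/90 sin π/60 = (1/2)[cos(17π/90-π/60) - cos(17π/90+π/60)]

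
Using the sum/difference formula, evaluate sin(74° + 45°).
sin(74° + 45°) = sin 74° cos 45° + cos 74° sin 45° = 0.8746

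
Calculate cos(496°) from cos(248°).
cos(496°) = cos²248° - sin²248° = -0.7193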